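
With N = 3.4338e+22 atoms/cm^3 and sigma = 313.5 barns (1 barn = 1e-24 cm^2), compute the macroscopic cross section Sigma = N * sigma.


Sigma = N * sigma_barns * 1e-24
Sigma = 3.4338e+22 * 313.5 * 1e-24
Sigma = 10.765 /cm

10.765


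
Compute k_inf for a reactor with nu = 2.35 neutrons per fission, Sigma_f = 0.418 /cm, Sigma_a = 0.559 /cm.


k_inf = nu * Sigma_f / Sigma_a
k_inf = 2.35 * 0.418 / 0.559
k_inf = 1.7572

1.7572


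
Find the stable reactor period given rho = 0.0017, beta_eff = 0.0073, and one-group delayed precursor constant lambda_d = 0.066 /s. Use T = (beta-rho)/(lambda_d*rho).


T = (beta - rho) / (lambda_d * rho)
T = (0.0073 - 0.0017) / (0.066 * 0.0017)
T = 49.911 s

49.911


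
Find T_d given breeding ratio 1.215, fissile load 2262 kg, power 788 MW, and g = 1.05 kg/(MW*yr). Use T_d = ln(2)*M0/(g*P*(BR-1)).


Breeding gain G = BR - 1 = 1.215 - 1 = 0.215
Fissile production rate = g * P * G = 1.05 * 788 * 0.215 = 177.891 kg/yr
T_d = ln(2) * M0 / (g * P * G)
T_d = ln(2) * 2262 / 177.891 = 8.8138 yr

8.8138


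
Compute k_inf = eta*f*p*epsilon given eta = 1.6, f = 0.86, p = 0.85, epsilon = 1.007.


k_inf = eta * f * p * epsilon
k_inf = 1.6 * 0.86 * 0.85 * 1.007
k_inf = 1.1778

1.1778


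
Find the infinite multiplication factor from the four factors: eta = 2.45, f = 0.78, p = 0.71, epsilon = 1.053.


k_inf = eta * f * p * epsilon
k_inf = 2.45 * 0.78 * 0.71 * 1.053
k_inf = 1.4287

1.4287


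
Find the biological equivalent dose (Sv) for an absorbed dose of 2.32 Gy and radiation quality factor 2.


H = D * Q
H = 2.32 * 2
H = 4.6400 Sv

4.6400


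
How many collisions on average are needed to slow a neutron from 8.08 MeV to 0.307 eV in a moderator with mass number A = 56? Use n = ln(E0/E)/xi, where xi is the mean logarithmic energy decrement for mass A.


xi = 1 + (A-1)^2/(2A)*ln((A-1)/(A+1)) = 0.03529286 (for A = 56)
n = ln(E0/E) / xi
n = ln(8.08e6 / 0.307) / 0.03529286
n = ln(2.631922e+07) / 0.03529286 = 484.12

484.12


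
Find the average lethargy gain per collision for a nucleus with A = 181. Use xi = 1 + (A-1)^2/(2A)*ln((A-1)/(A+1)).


xi = 1 + (A-1)^2/(2A) * ln((A-1)/(A+1))
xi = 1 + (181-1)^2/(2*181) * ln((181-1)/(181 +1))
xi = 0.011009

0.011009


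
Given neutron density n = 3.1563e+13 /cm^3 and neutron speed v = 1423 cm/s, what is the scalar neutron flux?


phi = n * v
phi = 3.1563e+13 * 1423
phi = 4.4914e+16 /cm^2/s

4.4914e+16


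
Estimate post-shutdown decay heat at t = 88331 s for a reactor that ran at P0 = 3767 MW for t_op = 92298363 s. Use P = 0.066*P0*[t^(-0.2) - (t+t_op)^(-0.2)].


P/P0 = 0.066 * [t^(-0.2) - (t + t_op)^(-0.2)]
P/P0 = 0.066 * [88331^(-0.2) - (88331 + 92298363)^(-0.2)]
P/P0 = 0.066 * [0.1025126 - 0.02551985] = 0.005081522
P = 3767 * 0.005081522 = 19.142 MW

19.142


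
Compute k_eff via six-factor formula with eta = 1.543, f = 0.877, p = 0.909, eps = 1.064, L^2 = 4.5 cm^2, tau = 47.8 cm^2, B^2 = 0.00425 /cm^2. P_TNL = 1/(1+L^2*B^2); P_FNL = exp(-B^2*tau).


k_inf = eta*f*p*eps = 1.543*0.877*0.909*1.064 = 1.308793
P_TNL = 1/(1 + L^2*B^2) = 1/(1 + 4.5*0.00425) = 0.9812339
P_FNL = exp(-B^2*tau) = exp(-0.00425*47.8) = 0.8161558
k_eff = k_inf * P_TNL * P_FNL = 1.308793 * 0.9812339 * 0.8161558
k_eff = 1.0481

1.0481


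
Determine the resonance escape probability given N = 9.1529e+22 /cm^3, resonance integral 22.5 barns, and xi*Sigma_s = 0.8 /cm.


p = exp(-N * I * 1e-24 / (xi*Sigma_s))
p = exp(-9.1529e+22 * 22.5 * 1e-24 / 0.8)
p = 0.076211

0.076211


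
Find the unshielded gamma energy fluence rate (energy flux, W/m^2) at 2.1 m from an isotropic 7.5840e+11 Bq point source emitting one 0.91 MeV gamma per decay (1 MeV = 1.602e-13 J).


psi = A * E * 1.602e-13 / (4*pi*r^2)
psi = 7.5840e+11 * 0.91 * 1.602e-13 / (4*pi*2.1^2)
psi = 0.0019950 W/m^2

0.0019950


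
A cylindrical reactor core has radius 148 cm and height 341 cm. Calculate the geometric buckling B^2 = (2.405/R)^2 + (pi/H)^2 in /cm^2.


B^2 = (2.405/R)^2 + (pi/H)^2
B^2 = (2.405/148)^2 + (pi/341)^2
B^2 = 3.4894e-04 /cm^2

3.4894e-04


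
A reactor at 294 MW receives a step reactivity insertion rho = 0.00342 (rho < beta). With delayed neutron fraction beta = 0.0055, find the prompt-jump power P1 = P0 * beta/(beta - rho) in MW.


P1/P0 = beta / (beta - rho)
P1/P0 = 0.0055 / (0.0055 - 0.00342) = 2.644231
P1 = 294 * 2.644231 = 777.40 MW

777.40


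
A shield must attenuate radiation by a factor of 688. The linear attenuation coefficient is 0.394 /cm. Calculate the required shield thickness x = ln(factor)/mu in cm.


x = ln(factor) / mu
x = ln(688) / 0.394
x = 16.583 cm

16.583


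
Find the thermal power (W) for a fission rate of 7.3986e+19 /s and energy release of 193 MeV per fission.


P = fission_rate * E_MeV * 1.602e-13
P = 7.3986e+19 * 193 * 1.602e-13
P = 2.2875e+09 W

2.2875e+09


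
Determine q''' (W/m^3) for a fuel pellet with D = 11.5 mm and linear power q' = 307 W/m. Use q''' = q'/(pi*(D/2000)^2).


r = D / 2 / 1000 = 11.5 / 2 / 1000 = 0.00575 m
q''' = q' / (pi * r^2)
q''' = 307 / (pi * 0.00575^2)
q''' = 2.9556e+06 W/m^3

2.9556e+06


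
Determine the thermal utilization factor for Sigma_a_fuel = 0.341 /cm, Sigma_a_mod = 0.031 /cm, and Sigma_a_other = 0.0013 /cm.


f = Sigma_a_fuel / (Sigma_a_fuel + Sigma_a_mod + Sigma_a_other)
f = 0.341 / (0.341 + 0.031 + 0.0013)
f = 0.91347

0.91347


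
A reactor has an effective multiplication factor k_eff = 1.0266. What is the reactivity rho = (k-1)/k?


rho = (k_eff - 1) / k_eff
rho = (1.0266 - 1) / 1.0266
rho = 0.025911

0.025911


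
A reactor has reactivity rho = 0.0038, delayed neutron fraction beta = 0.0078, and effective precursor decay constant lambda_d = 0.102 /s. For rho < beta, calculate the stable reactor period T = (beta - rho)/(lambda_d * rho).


T = (beta - rho) / (lambda_d * rho)
T = (0.0078 - 0.0038) / (0.102 * 0.0038)
T = 10.320 s

10.320


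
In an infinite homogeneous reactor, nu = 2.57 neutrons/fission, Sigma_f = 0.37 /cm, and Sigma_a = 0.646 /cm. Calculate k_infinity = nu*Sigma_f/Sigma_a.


k_inf = nu * Sigma_f / Sigma_a
k_inf = 2.57 * 0.37 / 0.646
k_inf = 1.4720

1.4720


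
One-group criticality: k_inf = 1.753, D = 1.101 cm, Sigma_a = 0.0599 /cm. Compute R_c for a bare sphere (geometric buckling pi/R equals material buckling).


L^2 = D / Sigma_a = 1.101 / 0.0599 = 18.38063 cm^2
B_m^2 = (k_inf - 1) / L^2 = (1.753 - 1) / 18.38063 = 0.04096704 /cm^2
For a bare sphere: B_g = pi/R, so R_c = pi / sqrt(B_m^2)
R_c = pi / sqrt(0.04096704) = 15.521 cm

15.521


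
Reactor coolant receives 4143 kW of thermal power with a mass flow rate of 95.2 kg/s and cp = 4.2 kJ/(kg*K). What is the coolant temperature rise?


dT = Q / (m_dot * cp)
dT = 4143 / (95.2 * 4.2)
dT = 10.362 C

10.362


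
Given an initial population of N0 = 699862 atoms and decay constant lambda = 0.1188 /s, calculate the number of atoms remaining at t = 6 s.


N = N0 * exp(-lambda * t)
N = 699862 * exp(-0.1188 * 6)
N = 343121

343121


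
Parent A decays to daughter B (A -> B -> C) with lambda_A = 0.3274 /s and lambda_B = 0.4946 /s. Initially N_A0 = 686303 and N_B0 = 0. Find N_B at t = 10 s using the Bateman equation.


N_B(t) = lambda_A * N_A0 / (lambda_B - lambda_A) * [exp(-lambda_A*t) - exp(-lambda_B*t)]
exp(-0.3274*10) = 0.03785471; exp(-0.4946*10) = 0.007111799
N_B = 0.3274 * 686303 / (0.4946 - 0.3274) * (0.03785471 - 0.007111799)
N_B = 41315

41315


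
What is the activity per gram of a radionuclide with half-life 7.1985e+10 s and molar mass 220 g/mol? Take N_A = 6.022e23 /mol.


lambda = ln(2) / t_half = ln(2) / 7.1985e+10 = 9.629050e-12 /s
SA = lambda * N_A / M
SA = 9.629050e-12 * 6.022e23 / 220
SA = 2.6357e+10 Bq/g

2.6357e+10


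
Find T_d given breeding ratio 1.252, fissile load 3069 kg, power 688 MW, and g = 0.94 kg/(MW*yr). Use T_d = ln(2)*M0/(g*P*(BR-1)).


Breeding gain G = BR - 1 = 1.252 - 1 = 0.252
Fissile production rate = g * P * G = 0.94 * 688 * 0.252 = 162.97344 kg/yr
T_d = ln(2) * M0 / (g * P * G)
T_d = ln(2) * 3069 / 162.97344 = 13.053 yr

13.053


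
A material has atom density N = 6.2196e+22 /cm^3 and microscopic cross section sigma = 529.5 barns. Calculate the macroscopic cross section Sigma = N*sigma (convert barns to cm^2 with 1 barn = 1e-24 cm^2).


Sigma = N * sigma_barns * 1e-24
Sigma = 6.2196e+22 * 529.5 * 1e-24
Sigma = 32.933 /cm

32.933


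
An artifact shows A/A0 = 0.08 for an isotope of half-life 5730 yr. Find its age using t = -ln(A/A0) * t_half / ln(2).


lambda = ln(2) / t_half = ln(2) / 5730 = 1.209681e-04 /yr
t = -ln(A/A0) / lambda
t = -ln(0.08) / 1.209681e-04
t = 20879 yr

20879


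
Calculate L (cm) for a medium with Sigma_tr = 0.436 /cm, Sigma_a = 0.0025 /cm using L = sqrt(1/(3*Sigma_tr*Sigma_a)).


D = 1 / (3 * Sigma_tr) = 1 / (3 * 0.436) = 0.7645260 cm
L = sqrt(D / Sigma_a)
L = sqrt(0.7645260 / 0.0025)
L = 17.487 cm

17.487


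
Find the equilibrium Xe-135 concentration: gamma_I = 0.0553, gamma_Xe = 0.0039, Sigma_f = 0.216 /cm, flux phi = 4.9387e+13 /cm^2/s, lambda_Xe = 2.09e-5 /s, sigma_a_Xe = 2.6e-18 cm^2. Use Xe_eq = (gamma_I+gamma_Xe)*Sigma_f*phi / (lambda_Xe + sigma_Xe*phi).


Xe_eq = (gamma_I + gamma_Xe) * Sigma_f * phi / (lambda_Xe + sigma_Xe * phi)
Numerator = (0.0553 + 0.0039) * 0.216 * 4.9387e+13 = 6.315214e+11
Denominator = 2.09e-5 + 2.6e-18 * 4.9387e+13 = 1.493062e-04
Xe_eq = 6.315214e+11 / 1.493062e-04 = 4.2297e+15 /cm^3

4.2297e+15


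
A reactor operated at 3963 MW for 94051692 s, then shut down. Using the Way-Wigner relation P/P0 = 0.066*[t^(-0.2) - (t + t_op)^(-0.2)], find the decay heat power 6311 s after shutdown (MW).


P/P0 = 0.066 * [t^(-0.2) - (t + t_op)^(-0.2)]
P/P0 = 0.066 * [6311^(-0.2) - (6311 + 94051692)^(-0.2)]
P/P0 = 0.066 * [0.1737722 - 0.02542851] = 0.009790684
P = 3963 * 0.009790684 = 38.800 MW

38.800


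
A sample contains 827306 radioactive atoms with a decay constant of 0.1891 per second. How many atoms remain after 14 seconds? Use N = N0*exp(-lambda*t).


N = N0 * exp(-lambda * t)
N = 827306 * exp(-0.1891 * 14)
N = 58602

58602


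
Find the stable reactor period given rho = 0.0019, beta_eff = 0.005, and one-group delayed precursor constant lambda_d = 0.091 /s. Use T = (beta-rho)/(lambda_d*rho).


T = (beta - rho) / (lambda_d * rho)
T = (0.005 - 0.0019) / (0.091 * 0.0019)
T = 17.929 s

17.929


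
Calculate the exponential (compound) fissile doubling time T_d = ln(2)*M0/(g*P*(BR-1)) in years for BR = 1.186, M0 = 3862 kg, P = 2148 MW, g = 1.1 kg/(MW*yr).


Breeding gain G = BR - 1 = 1.186 - 1 = 0.186
Fissile production rate = g * P * G = 1.1 * 2148 * 0.186 = 439.4808 kg/yr
T_d = ln(2) * M0 / (g * P * G)
T_d = ln(2) * 3862 / 439.4808 = 6.0911 yr

6.0911


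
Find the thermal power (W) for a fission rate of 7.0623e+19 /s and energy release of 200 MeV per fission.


P = fission_rate * E_MeV * 1.602e-13
P = 7.0623e+19 * 200 * 1.602e-13
P = 2.2628e+09 W

2.2628e+09


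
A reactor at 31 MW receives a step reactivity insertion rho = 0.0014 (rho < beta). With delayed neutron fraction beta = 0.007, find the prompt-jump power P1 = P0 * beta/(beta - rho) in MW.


P1/P0 = beta / (beta - rho)
P1/P0 = 0.007 / (0.007 - 0.0014) = 1.250000
P1 = 31 * 1.250000 = 38.750 MW

38.750


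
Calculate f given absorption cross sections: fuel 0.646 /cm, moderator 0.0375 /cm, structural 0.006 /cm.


f = Sigma_a_fuel / (Sigma_a_fuel + Sigma_a_mod + Sigma_a_other)
f = 0.646 / (0.646 + 0.0375 + 0.006)
f = 0.93691

0.93691


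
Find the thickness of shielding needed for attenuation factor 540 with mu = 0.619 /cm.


x = ln(factor) / mu
x = ln(540) / 0.619
x = 10.164 cm

10.164


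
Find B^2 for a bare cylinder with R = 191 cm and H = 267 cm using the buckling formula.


B^2 = (2.405/R)^2 + (pi/H)^2
B^2 = (2.405/191)^2 + (pi/267)^2
B^2 = 2.9699e-04 /cm^2

2.9699e-04


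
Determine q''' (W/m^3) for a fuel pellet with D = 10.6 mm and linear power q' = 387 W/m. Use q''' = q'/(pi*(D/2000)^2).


r = D / 2 / 1000 = 10.6 / 2 / 1000 = 0.0053 m
q''' = q' / (pi * r^2)
q''' = 387 / (pi * 0.0053^2)
q''' = 4.3854e+06 W/m^3

4.3854e+06


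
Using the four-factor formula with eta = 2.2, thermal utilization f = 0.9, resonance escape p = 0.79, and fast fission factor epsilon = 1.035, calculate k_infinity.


k_inf = eta * f * p * epsilon
k_inf = 2.2 * 0.9 * 0.79 * 1.035
k_inf = 1.6189

1.6189


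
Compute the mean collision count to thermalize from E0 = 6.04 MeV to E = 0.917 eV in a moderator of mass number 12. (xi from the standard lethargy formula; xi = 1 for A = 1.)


xi = 1 + (A-1)^2/(2A)*ln((A-1)/(A+1)) = 0.1577690 (for A = 12)
n = ln(E0/E) / xi
n = ln(6.04e6 / 0.917) / 0.1577690
n = ln(6.586696e+06) / 0.1577690 = 99.516

99.516


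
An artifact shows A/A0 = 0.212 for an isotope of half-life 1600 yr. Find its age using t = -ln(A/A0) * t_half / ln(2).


lambda = ln(2) / t_half = ln(2) / 1600 = 4.332170e-04 /yr
t = -ln(A/A0) / lambda
t = -ln(0.212) / 4.332170e-04
t = 3580.6 yr

3580.6


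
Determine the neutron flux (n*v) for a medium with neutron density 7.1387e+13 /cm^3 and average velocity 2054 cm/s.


phi = n * v
phi = 7.1387e+13 * 2054
phi = 1.4663e+17 /cm^2/s

1.4663e+17


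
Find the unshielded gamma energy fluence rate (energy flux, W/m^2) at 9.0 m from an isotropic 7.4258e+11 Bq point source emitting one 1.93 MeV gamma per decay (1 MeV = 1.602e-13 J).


psi = A * E * 1.602e-13 / (4*pi*r^2)
psi = 7.4258e+11 * 1.93 * 1.602e-13 / (4*pi*9.0^2)
psi = 2.2556e-04 W/m^2

2.2556e-04


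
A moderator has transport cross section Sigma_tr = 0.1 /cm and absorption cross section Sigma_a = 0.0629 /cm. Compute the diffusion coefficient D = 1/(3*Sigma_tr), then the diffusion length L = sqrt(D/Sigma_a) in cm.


D = 1 / (3 * Sigma_tr) = 1 / (3 * 0.1) = 3.333333 cm
L = sqrt(D / Sigma_a)
L = sqrt(3.333333 / 0.0629)
L = 7.2797 cm

7.2797


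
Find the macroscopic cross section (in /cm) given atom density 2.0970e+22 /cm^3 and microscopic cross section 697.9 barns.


Sigma = N * sigma_barns * 1e-24
Sigma = 2.0970e+22 * 697.9 * 1e-24
Sigma = 14.635 /cm

14.635


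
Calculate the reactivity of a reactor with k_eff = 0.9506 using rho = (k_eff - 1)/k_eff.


rho = (k_eff - 1) / k_eff
rho = (0.9506 - 1) / 0.9506
rho = -0.051967

-0.051967


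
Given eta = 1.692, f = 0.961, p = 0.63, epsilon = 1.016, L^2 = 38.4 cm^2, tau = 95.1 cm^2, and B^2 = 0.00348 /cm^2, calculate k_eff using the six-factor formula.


k_inf = eta*f*p*eps = 1.692*0.961*0.63*1.016 = 1.040778
P_TNL = 1/(1 + L^2*B^2) = 1/(1 + 38.4*0.00348) = 0.8821205
P_FNL = exp(-B^2*tau) = exp(-0.00348*95.1) = 0.7182425
k_eff = k_inf * P_TNL * P_FNL = 1.040778 * 0.8821205 * 0.7182425
k_eff = 0.65941

0.65941


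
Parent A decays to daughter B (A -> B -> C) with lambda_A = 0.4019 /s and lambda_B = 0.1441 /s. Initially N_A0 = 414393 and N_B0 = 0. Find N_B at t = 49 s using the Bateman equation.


N_B(t) = lambda_A * N_A0 / (lambda_B - lambda_A) * [exp(-lambda_A*t) - exp(-lambda_B*t)]
exp(-0.4019*49) = 2.801530e-09; exp(-0.1441*49) = 8.580055e-04
N_B = 0.4019 * 414393 / (0.1441 - 0.4019) * (2.801530e-09 - 8.580055e-04)
N_B = 554.29

554.29


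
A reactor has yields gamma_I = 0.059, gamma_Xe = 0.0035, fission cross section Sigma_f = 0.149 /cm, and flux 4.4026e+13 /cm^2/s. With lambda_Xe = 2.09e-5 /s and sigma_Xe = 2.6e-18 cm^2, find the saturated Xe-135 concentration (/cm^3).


Xe_eq = (gamma_I + gamma_Xe) * Sigma_f * phi / (lambda_Xe + sigma_Xe * phi)
Numerator = (0.059 + 0.0035) * 0.149 * 4.4026e+13 = 4.099921e+11
Denominator = 2.09e-5 + 2.6e-18 * 4.4026e+13 = 1.353676e-04
Xe_eq = 4.099921e+11 / 1.353676e-04 = 3.0287e+15 /cm^3

3.0287e+15


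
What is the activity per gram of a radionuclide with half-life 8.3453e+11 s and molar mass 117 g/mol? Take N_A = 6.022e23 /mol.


lambda = ln(2) / t_half = ln(2) / 8.3453e+11 = 8.305839e-13 /s
SA = lambda * N_A / M
SA = 8.305839e-13 * 6.022e23 / 117
SA = 4.2750e+09 Bq/g

4.2750e+09


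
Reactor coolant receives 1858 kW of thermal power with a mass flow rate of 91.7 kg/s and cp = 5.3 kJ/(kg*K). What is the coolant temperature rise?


dT = Q / (m_dot * cp)
dT = 1858 / (91.7 * 5.3)
dT = 3.8230 C

3.8230


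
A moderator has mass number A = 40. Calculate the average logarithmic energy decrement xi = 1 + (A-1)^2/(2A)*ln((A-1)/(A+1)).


xi = 1 + (A-1)^2/(2A) * ln((A-1)/(A+1))
xi = 1 + (40-1)^2/(2*40) * ln((40-1)/(40 +1))
xi = 0.049177

0.049177


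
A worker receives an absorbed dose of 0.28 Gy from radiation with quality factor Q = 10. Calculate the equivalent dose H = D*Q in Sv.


H = D * Q
H = 0.28 * 10
H = 2.8000 Sv

2.8000


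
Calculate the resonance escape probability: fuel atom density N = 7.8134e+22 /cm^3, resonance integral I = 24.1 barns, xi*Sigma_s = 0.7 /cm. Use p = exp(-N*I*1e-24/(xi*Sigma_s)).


p = exp(-N * I * 1e-24 / (xi*Sigma_s))
p = exp(-7.8134e+22 * 24.1 * 1e-24 / 0.7)
p = 0.067878

0.067878


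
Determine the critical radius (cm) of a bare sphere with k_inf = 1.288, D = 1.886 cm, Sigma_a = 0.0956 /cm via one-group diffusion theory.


L^2 = D / Sigma_a = 1.886 / 0.0956 = 19.72803 cm^2
B_m^2 = (k_inf - 1) / L^2 = (1.288 - 1) / 19.72803 = 0.01459852 /cm^2
For a bare sphere: B_g = pi/R, so R_c = pi / sqrt(B_m^2)
R_c = pi / sqrt(0.01459852) = 26.001 cm

26.001


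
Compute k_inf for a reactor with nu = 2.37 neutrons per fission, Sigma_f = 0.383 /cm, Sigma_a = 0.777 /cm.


k_inf = nu * Sigma_f / Sigma_a
k_inf = 2.37 * 0.383 / 0.777
k_inf = 1.1682

1.1682


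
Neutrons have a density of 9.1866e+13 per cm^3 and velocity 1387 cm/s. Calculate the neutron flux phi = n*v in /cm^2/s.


phi = n * v
phi = 9.1866e+13 * 1387
phi = 1.2742e+17 /cm^2/s

1.2742e+17


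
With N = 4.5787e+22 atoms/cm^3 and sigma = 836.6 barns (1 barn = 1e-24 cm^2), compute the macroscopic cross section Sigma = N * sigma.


Sigma = N * sigma_barns * 1e-24
Sigma = 4.5787e+22 * 836.6 * 1e-24
Sigma = 38.305 /cm

38.305


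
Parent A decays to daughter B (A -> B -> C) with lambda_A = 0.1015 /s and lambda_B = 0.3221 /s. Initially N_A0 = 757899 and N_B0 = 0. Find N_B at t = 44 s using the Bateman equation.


N_B(t) = lambda_A * N_A0 / (lambda_B - lambda_A) * [exp(-lambda_A*t) - exp(-lambda_B*t)]
exp(-0.1015*44) = 0.01149320; exp(-0.3221*44) = 6.998499e-07
N_B = 0.1015 * 757899 / (0.3221 - 0.1015) * (0.01149320 - 6.998499e-07)
N_B = 4007.6

4007.6


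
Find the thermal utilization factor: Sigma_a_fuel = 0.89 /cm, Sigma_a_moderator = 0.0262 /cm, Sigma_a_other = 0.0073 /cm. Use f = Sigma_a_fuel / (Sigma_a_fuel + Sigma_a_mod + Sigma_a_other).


f = Sigma_a_fuel / (Sigma_a_fuel + Sigma_a_mod + Sigma_a_other)
f = 0.89 / (0.89 + 0.0262 + 0.0073)
f = 0.96372

0.96372


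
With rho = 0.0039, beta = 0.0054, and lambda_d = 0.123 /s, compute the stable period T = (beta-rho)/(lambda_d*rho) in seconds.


T = (beta - rho) / (lambda_d * rho)
T = (0.0054 - 0.0039) / (0.123 * 0.0039)
T = 3.1270 s

3.1270


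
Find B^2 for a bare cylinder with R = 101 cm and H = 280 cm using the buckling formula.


B^2 = (2.405/R)^2 + (pi/H)^2
B^2 = (2.405/101)^2 + (pi/280)^2
B^2 = 6.9289e-04 /cm^2

6.9289e-04


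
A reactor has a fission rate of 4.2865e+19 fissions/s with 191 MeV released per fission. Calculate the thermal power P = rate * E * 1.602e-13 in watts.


P = fission_rate * E_MeV * 1.602e-13
P = 4.2865e+19 * 191 * 1.602e-13
P = 1.3116e+09 W

1.3116e+09


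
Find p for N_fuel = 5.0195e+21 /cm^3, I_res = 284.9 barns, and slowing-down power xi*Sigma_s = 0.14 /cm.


p = exp(-N * I * 1e-24 / (xi*Sigma_s))
p = exp(-5.0195e+21 * 284.9 * 1e-24 / 0.14)
p = 3.6629e-05

3.6629e-05


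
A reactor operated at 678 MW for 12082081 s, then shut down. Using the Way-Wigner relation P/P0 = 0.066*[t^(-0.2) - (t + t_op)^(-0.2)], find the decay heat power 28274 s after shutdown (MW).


P/P0 = 0.066 * [t^(-0.2) - (t + t_op)^(-0.2)]
P/P0 = 0.066 * [28274^(-0.2) - (28274 + 12082081)^(-0.2)]
P/P0 = 0.066 * [0.1287427 - 0.03831498] = 0.005968230
P = 678 * 0.005968230 = 4.0465 MW

4.0465


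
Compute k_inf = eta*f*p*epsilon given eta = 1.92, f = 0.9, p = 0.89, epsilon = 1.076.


k_inf = eta * f * p * epsilon
k_inf = 1.92 * 0.9 * 0.89 * 1.076
k_inf = 1.6548

1.6548


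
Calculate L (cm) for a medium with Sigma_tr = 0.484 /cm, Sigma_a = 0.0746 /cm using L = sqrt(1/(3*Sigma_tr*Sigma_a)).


D = 1 / (3 * Sigma_tr) = 1 / (3 * 0.484) = 0.6887052 cm
L = sqrt(D / Sigma_a)
L = sqrt(0.6887052 / 0.0746)
L = 3.0384 cm

3.0384


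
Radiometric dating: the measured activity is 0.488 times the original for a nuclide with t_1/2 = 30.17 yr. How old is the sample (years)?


lambda = ln(2) / t_half = ln(2) / 30.17 = 0.02297472 /yr
t = -ln(A/A0) / lambda
t = -ln(0.488) / 0.02297472
t = 31.227 yr

31.227


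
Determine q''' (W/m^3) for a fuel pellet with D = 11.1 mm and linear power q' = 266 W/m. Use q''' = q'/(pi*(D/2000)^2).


r = D / 2 / 1000 = 11.1 / 2 / 1000 = 0.00555 m
q''' = q' / (pi * r^2)
q''' = 266 / (pi * 0.00555^2)
q''' = 2.7488e+06 W/m^3

2.7488e+06


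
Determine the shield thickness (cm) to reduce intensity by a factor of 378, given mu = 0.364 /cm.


x = ln(factor) / mu
x = ln(378) / 0.364
x = 16.305 cm

16.305


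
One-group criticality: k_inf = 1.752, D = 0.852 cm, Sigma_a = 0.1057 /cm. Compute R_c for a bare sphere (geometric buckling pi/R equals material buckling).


L^2 = D / Sigma_a = 0.852 / 0.1057 = 8.060549 cm^2
B_m^2 = (k_inf - 1) / L^2 = (1.752 - 1) / 8.060549 = 0.09329389 /cm^2
For a bare sphere: B_g = pi/R, so R_c = pi / sqrt(B_m^2)
R_c = pi / sqrt(0.09329389) = 10.285 cm

10.285


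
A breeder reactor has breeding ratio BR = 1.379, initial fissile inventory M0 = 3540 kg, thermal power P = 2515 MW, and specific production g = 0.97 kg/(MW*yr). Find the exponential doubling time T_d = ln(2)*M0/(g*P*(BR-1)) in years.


Breeding gain G = BR - 1 = 1.379 - 1 = 0.379
Fissile production rate = g * P * G = 0.97 * 2515 * 0.379 = 924.58945 kg/yr
T_d = ln(2) * M0 / (g * P * G)
T_d = ln(2) * 3540 / 924.58945 = 2.6539 yr

2.6539


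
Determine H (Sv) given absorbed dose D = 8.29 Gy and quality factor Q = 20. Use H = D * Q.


H = D * Q
H = 8.29 * 20
H = 165.80 Sv

165.80


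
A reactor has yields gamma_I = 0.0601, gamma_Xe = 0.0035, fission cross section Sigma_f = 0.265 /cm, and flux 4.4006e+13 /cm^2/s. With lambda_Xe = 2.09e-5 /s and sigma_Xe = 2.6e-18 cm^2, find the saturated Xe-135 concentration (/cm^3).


Xe_eq = (gamma_I + gamma_Xe) * Sigma_f * phi / (lambda_Xe + sigma_Xe * phi)
Numerator = (0.0601 + 0.0035) * 0.265 * 4.4006e+13 = 7.416771e+11
Denominator = 2.09e-5 + 2.6e-18 * 4.4006e+13 = 1.353156e-04
Xe_eq = 7.416771e+11 / 1.353156e-04 = 5.4811e+15 /cm^3

5.4811e+15


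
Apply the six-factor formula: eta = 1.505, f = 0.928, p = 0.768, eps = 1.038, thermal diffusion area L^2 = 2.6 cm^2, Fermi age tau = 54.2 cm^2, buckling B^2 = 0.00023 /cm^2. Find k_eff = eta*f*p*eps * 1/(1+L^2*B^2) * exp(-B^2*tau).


k_inf = eta*f*p*eps = 1.505*0.928*0.768*1.038 = 1.113379
P_TNL = 1/(1 + L^2*B^2) = 1/(1 + 2.6*0.00023) = 0.9994024
P_FNL = exp(-B^2*tau) = exp(-0.00023*54.2) = 0.9876114
k_eff = k_inf * P_TNL * P_FNL = 1.113379 * 0.9994024 * 0.9876114
k_eff = 1.0989

1.0989


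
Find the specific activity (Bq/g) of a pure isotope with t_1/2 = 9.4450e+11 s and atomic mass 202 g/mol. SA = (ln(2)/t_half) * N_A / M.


lambda = ln(2) / t_half = ln(2) / 9.4450e+11 = 7.338774e-13 /s
SA = lambda * N_A / M
SA = 7.338774e-13 * 6.022e23 / 202
SA = 2.1878e+09 Bq/g

2.1878e+09


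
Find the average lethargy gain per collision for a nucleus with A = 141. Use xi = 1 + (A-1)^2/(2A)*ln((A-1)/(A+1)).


xi = 1 + (A-1)^2/(2A) * ln((A-1)/(A+1))
xi = 1 + (141-1)^2/(2*141) * ln((141-1)/(141 +1))
xi = 0.014118

0.014118


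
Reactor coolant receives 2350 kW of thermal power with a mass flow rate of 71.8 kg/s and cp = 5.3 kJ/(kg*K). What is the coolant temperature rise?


dT = Q / (m_dot * cp)
dT = 2350 / (71.8 * 5.3)
dT = 6.1754 C

6.1754


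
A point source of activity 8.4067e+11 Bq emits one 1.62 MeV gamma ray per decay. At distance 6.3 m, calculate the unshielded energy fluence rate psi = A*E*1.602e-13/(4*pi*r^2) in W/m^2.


psi = A * E * 1.602e-13 / (4*pi*r^2)
psi = 8.4067e+11 * 1.62 * 1.602e-13 / (4*pi*6.3^2)
psi = 4.3743e-04 W/m^2

4.3743e-04


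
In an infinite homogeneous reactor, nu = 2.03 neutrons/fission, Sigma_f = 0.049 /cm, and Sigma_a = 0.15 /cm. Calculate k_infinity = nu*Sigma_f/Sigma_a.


k_inf = nu * Sigma_f / Sigma_a
k_inf = 2.03 * 0.049 / 0.15
k_inf = 0.66313

0.66313


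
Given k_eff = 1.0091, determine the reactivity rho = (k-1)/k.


rho = (k_eff - 1) / k_eff
rho = (1.0091 - 1) / 1.0091
rho = 0.0090179

0.0090179


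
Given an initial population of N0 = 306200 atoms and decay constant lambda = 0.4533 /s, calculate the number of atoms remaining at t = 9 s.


N = N0 * exp(-lambda * t)
N = 306200 * exp(-0.4533 * 9)
N = 5178.6

5178.6


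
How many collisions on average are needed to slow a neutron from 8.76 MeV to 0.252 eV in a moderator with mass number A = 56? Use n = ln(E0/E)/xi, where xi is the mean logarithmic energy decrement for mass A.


xi = 1 + (A-1)^2/(2A)*ln((A-1)/(A+1)) = 0.03529286 (for A = 56)
n = ln(E0/E) / xi
n = ln(8.76e6 / 0.252) / 0.03529286
n = ln(3.476190e+07) / 0.03529286 = 492.00

492.00


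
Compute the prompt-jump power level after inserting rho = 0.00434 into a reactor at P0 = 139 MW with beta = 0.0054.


P1/P0 = beta / (beta - rho)
P1/P0 = 0.0054 / (0.0054 - 0.00434) = 5.094340
P1 = 139 * 5.094340 = 708.11 MW

708.11


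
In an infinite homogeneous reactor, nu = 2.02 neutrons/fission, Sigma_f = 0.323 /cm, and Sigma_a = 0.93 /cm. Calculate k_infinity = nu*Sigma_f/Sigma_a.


k_inf = nu * Sigma_f / Sigma_a
k_inf = 2.02 * 0.323 / 0.93
k_inf = 0.70157

0.70157


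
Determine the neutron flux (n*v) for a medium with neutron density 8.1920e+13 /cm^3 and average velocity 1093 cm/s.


phi = n * v
phi = 8.1920e+13 * 1093
phi = 8.9539e+16 /cm^2/s

8.9539e+16


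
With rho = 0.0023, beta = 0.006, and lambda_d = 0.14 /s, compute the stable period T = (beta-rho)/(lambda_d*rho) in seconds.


T = (beta - rho) / (lambda_d * rho)
T = (0.006 - 0.0023) / (0.14 * 0.0023)
T = 11.491 s

11.491


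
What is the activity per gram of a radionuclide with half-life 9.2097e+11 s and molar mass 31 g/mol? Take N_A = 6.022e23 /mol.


lambda = ln(2) / t_half = ln(2) / 9.2097e+11 = 7.526273e-13 /s
SA = lambda * N_A / M
SA = 7.526273e-13 * 6.022e23 / 31
SA = 1.4620e+10 Bq/g

1.4620e+10


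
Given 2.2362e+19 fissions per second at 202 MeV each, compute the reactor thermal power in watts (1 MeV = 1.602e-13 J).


P = fission_rate * E_MeV * 1.602e-13
P = 2.2362e+19 * 202 * 1.602e-13
P = 7.2364e+08 W

7.2364e+08


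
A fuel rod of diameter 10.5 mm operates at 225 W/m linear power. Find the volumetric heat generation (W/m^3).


r = D / 2 / 1000 = 10.5 / 2 / 1000 = 0.00525 m
q''' = q' / (pi * r^2)
q''' = 225 / (pi * 0.00525^2)
q''' = 2.5984e+06 W/m^3

2.5984e+06


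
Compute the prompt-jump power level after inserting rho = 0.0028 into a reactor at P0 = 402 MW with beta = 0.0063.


P1/P0 = beta / (beta - rho)
P1/P0 = 0.0063 / (0.0063 - 0.0028) = 1.800000
P1 = 402 * 1.800000 = 723.60 MW

723.60


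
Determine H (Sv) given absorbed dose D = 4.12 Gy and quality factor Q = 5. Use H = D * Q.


H = D * Q
H = 4.12 * 5
H = 20.600 Sv

20.600


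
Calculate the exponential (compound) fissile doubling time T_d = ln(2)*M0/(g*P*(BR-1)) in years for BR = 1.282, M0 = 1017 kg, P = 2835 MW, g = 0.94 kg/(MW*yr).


Breeding gain G = BR - 1 = 1.282 - 1 = 0.282
Fissile production rate = g * P * G = 0.94 * 2835 * 0.282 = 751.5018 kg/yr
T_d = ln(2) * M0 / (g * P * G)
T_d = ln(2) * 1017 / 751.5018 = 0.93803 yr

0.93803


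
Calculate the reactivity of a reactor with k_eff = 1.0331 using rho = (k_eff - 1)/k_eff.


rho = (k_eff - 1) / k_eff
rho = (1.0331 - 1) / 1.0331
rho = 0.032039

0.032039


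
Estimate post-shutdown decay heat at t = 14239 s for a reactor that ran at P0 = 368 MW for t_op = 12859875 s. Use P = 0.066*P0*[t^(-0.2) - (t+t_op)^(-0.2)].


P/P0 = 0.066 * [t^(-0.2) - (t + t_op)^(-0.2)]
P/P0 = 0.066 * [14239^(-0.2) - (14239 + 12859875)^(-0.2)]
P/P0 = 0.066 * [0.1476740 - 0.03784918] = 0.007248438
P = 368 * 0.007248438 = 2.6674 MW

2.6674


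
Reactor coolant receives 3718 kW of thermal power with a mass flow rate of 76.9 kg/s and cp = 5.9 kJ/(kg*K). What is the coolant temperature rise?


dT = Q / (m_dot * cp)
dT = 3718 / (76.9 * 5.9)
dT = 8.1947 C

8.1947


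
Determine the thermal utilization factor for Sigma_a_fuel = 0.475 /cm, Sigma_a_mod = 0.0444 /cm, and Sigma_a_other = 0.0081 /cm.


f = Sigma_a_fuel / (Sigma_a_fuel + Sigma_a_mod + Sigma_a_other)
f = 0.475 / (0.475 + 0.0444 + 0.0081)
f = 0.90047

0.90047


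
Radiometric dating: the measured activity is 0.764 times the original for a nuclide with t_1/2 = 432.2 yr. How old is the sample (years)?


lambda = ln(2) / t_half = ln(2) / 432.2 = 0.001603765 /yr
t = -ln(A/A0) / lambda
t = -ln(0.764) / 0.001603765
t = 167.85 yr

167.85


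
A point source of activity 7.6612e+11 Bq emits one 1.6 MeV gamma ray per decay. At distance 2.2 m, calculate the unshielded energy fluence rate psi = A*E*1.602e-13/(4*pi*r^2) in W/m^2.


psi = A * E * 1.602e-13 / (4*pi*r^2)
psi = 7.6612e+11 * 1.6 * 1.602e-13 / (4*pi*2.2^2)
psi = 0.0032287 W/m^2

0.0032287


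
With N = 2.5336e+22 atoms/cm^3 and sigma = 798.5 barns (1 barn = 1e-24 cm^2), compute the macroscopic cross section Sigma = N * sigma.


Sigma = N * sigma_barns * 1e-24
Sigma = 2.5336e+22 * 798.5 * 1e-24
Sigma = 20.231 /cm

20.231


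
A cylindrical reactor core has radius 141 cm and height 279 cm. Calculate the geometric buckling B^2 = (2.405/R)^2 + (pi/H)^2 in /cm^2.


B^2 = (2.405/R)^2 + (pi/H)^2
B^2 = (2.405/141)^2 + (pi/279)^2
B^2 = 4.1772e-04 /cm^2

4.1772e-04


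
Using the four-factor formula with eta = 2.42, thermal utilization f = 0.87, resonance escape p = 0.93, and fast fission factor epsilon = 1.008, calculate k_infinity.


k_inf = eta * f * p * epsilon
k_inf = 2.42 * 0.87 * 0.93 * 1.008
k_inf = 1.9737

1.9737


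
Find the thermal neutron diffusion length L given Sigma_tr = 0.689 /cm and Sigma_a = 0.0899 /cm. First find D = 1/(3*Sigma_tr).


D = 1 / (3 * Sigma_tr) = 1 / (3 * 0.689) = 0.4837929 cm
L = sqrt(D / Sigma_a)
L = sqrt(0.4837929 / 0.0899)
L = 2.3198 cm

2.3198


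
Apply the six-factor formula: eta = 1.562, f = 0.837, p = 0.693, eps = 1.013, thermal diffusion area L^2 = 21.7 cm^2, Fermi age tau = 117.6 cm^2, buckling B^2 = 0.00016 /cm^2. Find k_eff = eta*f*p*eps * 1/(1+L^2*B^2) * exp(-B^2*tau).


k_inf = eta*f*p*eps = 1.562*0.837*0.693*1.013 = 0.9178024
P_TNL = 1/(1 + L^2*B^2) = 1/(1 + 21.7*0.00016) = 0.9965400
P_FNL = exp(-B^2*tau) = exp(-0.00016*117.6) = 0.9813599
k_eff = k_inf * P_TNL * P_FNL = 0.9178024 * 0.9965400 * 0.9813599
k_eff = 0.89758

0.89758


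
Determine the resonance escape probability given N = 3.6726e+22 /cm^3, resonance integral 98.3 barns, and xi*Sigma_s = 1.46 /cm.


p = exp(-N * I * 1e-24 / (xi*Sigma_s))
p = exp(-3.6726e+22 * 98.3 * 1e-24 / 1.46)
p = 0.084355

0.084355


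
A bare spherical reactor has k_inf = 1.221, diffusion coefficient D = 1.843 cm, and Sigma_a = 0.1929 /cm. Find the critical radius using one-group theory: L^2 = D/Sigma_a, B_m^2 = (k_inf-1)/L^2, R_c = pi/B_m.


L^2 = D / Sigma_a = 1.843 / 0.1929 = 9.554173 cm^2
B_m^2 = (k_inf - 1) / L^2 = (1.221 - 1) / 9.554173 = 0.02313125 /cm^2
For a bare sphere: B_g = pi/R, so R_c = pi / sqrt(B_m^2)
R_c = pi / sqrt(0.02313125) = 20.656 cm

20.656


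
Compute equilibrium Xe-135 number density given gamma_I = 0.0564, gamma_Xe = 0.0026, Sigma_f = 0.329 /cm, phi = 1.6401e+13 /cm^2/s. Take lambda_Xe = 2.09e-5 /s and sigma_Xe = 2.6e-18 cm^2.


Xe_eq = (gamma_I + gamma_Xe) * Sigma_f * phi / (lambda_Xe + sigma_Xe * phi)
Numerator = (0.0564 + 0.0026) * 0.329 * 1.6401e+13 = 3.183598e+11
Denominator = 2.09e-5 + 2.6e-18 * 1.6401e+13 = 6.354260e-05
Xe_eq = 3.183598e+11 / 6.354260e-05 = 5.0102e+15 /cm^3

5.0102e+15


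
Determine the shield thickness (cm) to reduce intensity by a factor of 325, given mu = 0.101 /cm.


x = ln(factor) / mu
x = ln(325) / 0.101
x = 57.266 cm

57.266


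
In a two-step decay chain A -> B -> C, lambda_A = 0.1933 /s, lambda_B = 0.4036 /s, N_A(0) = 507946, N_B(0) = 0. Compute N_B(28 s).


N_B(t) = lambda_A * N_A0 / (lambda_B - lambda_A) * [exp(-lambda_A*t) - exp(-lambda_B*t)]
exp(-0.1933*28) = 0.004460921; exp(-0.4036*28) = 1.236303e-05
N_B = 0.1933 * 507946 / (0.4036 - 0.1933) * (0.004460921 - 1.236303e-05)
N_B = 2077.0

2077.0


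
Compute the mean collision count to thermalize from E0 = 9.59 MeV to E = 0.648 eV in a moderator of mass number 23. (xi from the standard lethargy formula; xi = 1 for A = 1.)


xi = 1 + (A-1)^2/(2A)*ln((A-1)/(A+1)) = 0.08448899 (for A = 23)
n = ln(E0/E) / xi
n = ln(9.59e6 / 0.648) / 0.08448899
n = ln(1.479938e+07) / 0.08448899 = 195.41

195.41


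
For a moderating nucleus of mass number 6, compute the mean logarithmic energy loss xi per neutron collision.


xi = 1 + (A-1)^2/(2A) * ln((A-1)/(A+1))
xi = 1 + (6-1)^2/(2*6) * ln((6-1)/(6 +1))
xi = 0.29902

0.29902


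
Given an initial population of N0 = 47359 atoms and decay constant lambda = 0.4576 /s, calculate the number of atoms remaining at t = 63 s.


N = N0 * exp(-lambda * t)
N = 47359 * exp(-0.4576 * 63)
N = 1.4296e-08

1.4296e-08


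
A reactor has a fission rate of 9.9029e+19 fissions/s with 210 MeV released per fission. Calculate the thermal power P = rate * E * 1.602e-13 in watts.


P = fission_rate * E_MeV * 1.602e-13
P = 9.9029e+19 * 210 * 1.602e-13
P = 3.3315e+09 W

3.3315e+09


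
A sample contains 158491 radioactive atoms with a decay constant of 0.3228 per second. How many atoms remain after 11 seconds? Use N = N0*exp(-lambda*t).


N = N0 * exp(-lambda * t)
N = 158491 * exp(-0.3228 * 11)
N = 4549.0

4549.0


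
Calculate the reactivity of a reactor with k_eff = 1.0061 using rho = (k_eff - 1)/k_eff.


rho = (k_eff - 1) / k_eff
rho = (1.0061 - 1) / 1.0061
rho = 0.0060630

0.0060630


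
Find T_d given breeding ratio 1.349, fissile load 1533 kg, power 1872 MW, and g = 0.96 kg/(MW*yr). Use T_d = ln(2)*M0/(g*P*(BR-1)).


Breeding gain G = BR - 1 = 1.349 - 1 = 0.349
Fissile production rate = g * P * G = 0.96 * 1872 * 0.349 = 627.19488 kg/yr
T_d = ln(2) * M0 / (g * P * G)
T_d = ln(2) * 1533 / 627.19488 = 1.6942 yr

1.6942


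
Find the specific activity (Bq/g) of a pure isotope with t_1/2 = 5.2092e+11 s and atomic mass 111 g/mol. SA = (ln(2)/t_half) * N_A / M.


lambda = ln(2) / t_half = ln(2) / 5.2092e+11 = 1.330621e-12 /s
SA = lambda * N_A / M
SA = 1.330621e-12 * 6.022e23 / 111
SA = 7.2189e+09 Bq/g

7.2189e+09


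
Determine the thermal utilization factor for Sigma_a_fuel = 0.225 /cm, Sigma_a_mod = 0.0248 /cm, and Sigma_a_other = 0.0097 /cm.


f = Sigma_a_fuel / (Sigma_a_fuel + Sigma_a_mod + Sigma_a_other)
f = 0.225 / (0.225 + 0.0248 + 0.0097)
f = 0.86705

0.86705


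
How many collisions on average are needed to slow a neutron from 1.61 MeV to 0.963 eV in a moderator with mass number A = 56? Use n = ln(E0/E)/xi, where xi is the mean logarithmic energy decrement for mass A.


xi = 1 + (A-1)^2/(2A)*ln((A-1)/(A+1)) = 0.03529286 (for A = 56)
n = ln(E0/E) / xi
n = ln(1.61e6 / 0.963) / 0.03529286
n = ln(1.671859e+06) / 0.03529286 = 406.02

406.02


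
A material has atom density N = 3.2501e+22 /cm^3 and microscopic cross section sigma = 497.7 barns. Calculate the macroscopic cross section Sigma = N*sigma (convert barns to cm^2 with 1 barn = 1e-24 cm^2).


Sigma = N * sigma_barns * 1e-24
Sigma = 3.2501e+22 * 497.7 * 1e-24
Sigma = 16.176 /cm

16.176


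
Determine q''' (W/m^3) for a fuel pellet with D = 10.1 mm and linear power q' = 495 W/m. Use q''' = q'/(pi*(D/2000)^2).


r = D / 2 / 1000 = 10.1 / 2 / 1000 = 0.00505 m
q''' = q' / (pi * r^2)
q''' = 495 / (pi * 0.00505^2)
q''' = 6.1784e+06 W/m^3

6.1784e+06


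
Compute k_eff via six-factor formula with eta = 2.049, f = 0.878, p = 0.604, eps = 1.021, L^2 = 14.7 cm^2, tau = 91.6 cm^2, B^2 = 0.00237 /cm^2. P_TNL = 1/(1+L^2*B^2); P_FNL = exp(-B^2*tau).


k_inf = eta*f*p*eps = 2.049*0.878*0.604*1.021 = 1.109428
P_TNL = 1/(1 + L^2*B^2) = 1/(1 + 14.7*0.00237) = 0.9663339
P_FNL = exp(-B^2*tau) = exp(-0.00237*91.6) = 0.8048559
k_eff = k_inf * P_TNL * P_FNL = 1.109428 * 0.9663339 * 0.8048559
k_eff = 0.86287

0.86287


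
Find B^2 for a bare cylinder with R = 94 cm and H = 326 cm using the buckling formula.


B^2 = (2.405/R)^2 + (pi/H)^2
B^2 = (2.405/94)^2 + (pi/326)^2
B^2 = 7.4747e-04 /cm^2

7.4747e-04


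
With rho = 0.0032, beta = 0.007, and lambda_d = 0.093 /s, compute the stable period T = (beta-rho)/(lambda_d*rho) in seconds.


T = (beta - rho) / (lambda_d * rho)
T = (0.007 - 0.0032) / (0.093 * 0.0032)
T = 12.769 s

12.769


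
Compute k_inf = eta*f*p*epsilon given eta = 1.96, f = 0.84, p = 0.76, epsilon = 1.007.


k_inf = eta * f * p * epsilon
k_inf = 1.96 * 0.84 * 0.76 * 1.007
k_inf = 1.2600

1.2600


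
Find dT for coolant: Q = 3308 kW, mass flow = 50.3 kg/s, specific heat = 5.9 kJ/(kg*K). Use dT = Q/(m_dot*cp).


dT = Q / (m_dot * cp)
dT = 3308 / (50.3 * 5.9)
dT = 11.147 C

11.147


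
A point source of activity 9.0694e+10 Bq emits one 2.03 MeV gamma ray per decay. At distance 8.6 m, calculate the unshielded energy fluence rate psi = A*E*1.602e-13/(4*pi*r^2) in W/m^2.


psi = A * E * 1.602e-13 / (4*pi*r^2)
psi = 9.0694e+10 * 2.03 * 1.602e-13 / (4*pi*8.6^2)
psi = 3.1734e-05 W/m^2

3.1734e-05


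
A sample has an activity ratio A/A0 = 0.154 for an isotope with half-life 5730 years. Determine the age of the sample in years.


lambda = ln(2) / t_half = ln(2) / 5730 = 1.209681e-04 /yr
t = -ln(A/A0) / lambda
t = -ln(0.154) / 1.209681e-04
t = 15465 yr

15465


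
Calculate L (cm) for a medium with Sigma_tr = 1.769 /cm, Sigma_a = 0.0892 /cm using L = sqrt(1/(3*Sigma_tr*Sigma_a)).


D = 1 / (3 * Sigma_tr) = 1 / (3 * 1.769) = 0.1884304 cm
L = sqrt(D / Sigma_a)
L = sqrt(0.1884304 / 0.0892)
L = 1.4534 cm

1.4534


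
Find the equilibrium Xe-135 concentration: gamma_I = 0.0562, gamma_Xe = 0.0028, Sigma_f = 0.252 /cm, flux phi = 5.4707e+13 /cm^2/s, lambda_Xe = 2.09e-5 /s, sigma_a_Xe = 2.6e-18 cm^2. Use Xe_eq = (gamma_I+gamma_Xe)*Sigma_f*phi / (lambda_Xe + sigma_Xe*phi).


Xe_eq = (gamma_I + gamma_Xe) * Sigma_f * phi / (lambda_Xe + sigma_Xe * phi)
Numerator = (0.0562 + 0.0028) * 0.252 * 5.4707e+13 = 8.133837e+11
Denominator = 2.09e-5 + 2.6e-18 * 5.4707e+13 = 1.631382e-04
Xe_eq = 8.133837e+11 / 1.631382e-04 = 4.9859e+15 /cm^3

4.9859e+15


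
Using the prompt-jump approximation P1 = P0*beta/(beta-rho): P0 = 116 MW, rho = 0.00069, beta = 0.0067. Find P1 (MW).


P1/P0 = beta / (beta - rho)
P1/P0 = 0.0067 / (0.0067 - 0.00069) = 1.114809
P1 = 116 * 1.114809 = 129.32 MW

129.32


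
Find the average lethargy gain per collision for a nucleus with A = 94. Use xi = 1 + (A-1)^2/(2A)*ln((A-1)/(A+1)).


xi = 1 + (A-1)^2/(2A) * ln((A-1)/(A+1))
xi = 1 + (94-1)^2/(2*94) * ln((94-1)/(94 +1))
xi = 0.021126

0.021126


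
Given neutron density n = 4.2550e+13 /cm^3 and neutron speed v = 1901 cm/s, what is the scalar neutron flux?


phi = n * v
phi = 4.2550e+13 * 1901
phi = 8.0888e+16 /cm^2/s

8.0888e+16


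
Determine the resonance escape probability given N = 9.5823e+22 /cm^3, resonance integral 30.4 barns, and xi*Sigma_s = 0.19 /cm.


p = exp(-N * I * 1e-24 / (xi*Sigma_s))
p = exp(-9.5823e+22 * 30.4 * 1e-24 / 0.19)
p = 2.1955e-07

2.1955e-07


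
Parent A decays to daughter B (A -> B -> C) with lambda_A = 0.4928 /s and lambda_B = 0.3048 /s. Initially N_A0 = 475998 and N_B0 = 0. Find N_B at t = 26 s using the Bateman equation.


N_B(t) = lambda_A * N_A0 / (lambda_B - lambda_A) * [exp(-lambda_A*t) - exp(-lambda_B*t)]
exp(-0.4928*26) = 2.725660e-06; exp(-0.3048*26) = 3.616622e-04
N_B = 0.4928 * 475998 / (0.3048 - 0.4928) * (2.725660e-06 - 3.616622e-04)
N_B = 447.85

447.85
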